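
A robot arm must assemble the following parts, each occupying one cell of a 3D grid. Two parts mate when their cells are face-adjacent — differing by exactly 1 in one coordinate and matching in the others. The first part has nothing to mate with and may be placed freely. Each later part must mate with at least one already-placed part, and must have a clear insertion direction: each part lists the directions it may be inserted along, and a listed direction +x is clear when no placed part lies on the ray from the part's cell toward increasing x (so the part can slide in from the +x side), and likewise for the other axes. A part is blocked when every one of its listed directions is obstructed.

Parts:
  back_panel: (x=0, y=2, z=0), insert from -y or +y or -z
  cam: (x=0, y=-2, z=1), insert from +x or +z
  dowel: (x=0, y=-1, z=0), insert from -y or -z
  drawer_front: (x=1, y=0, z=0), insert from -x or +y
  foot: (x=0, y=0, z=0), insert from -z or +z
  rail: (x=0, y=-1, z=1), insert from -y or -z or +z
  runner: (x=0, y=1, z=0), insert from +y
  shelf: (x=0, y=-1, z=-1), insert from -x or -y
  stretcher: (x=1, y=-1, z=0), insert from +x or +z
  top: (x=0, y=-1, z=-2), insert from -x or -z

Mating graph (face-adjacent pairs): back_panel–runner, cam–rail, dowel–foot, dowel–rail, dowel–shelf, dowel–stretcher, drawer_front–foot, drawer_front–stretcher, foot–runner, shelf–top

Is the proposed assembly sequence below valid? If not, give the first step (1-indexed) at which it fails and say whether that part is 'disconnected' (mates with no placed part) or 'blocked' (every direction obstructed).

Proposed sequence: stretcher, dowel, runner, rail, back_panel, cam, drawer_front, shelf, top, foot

Invalid at step 3 (disconnected)

1. stretcher@(1, -1, 0) [+x clear] — {stretcher}
2. dowel@(0, -1, 0) [-y clear] — {dowel, stretcher}
3. runner@(0, 1, 0) — no placed neighbour ⇒ disconnected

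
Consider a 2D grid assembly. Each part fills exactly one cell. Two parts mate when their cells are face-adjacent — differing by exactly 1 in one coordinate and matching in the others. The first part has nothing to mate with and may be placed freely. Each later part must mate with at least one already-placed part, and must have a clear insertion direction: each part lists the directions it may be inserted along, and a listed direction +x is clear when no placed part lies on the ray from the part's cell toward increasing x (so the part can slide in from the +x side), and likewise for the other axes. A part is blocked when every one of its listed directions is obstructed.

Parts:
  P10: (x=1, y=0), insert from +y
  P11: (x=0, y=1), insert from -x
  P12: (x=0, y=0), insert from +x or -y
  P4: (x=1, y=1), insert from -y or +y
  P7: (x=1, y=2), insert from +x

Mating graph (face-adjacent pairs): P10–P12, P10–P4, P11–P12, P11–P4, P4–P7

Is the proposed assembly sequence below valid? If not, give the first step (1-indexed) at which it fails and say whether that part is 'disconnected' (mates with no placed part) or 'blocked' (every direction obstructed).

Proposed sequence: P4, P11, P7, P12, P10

1. P4@(1, 1) [-y clear] — {P4}
2. P11@(0, 1) [-x clear] — {P11, P4}
3. P7@(1, 2) [+x clear] — {P11, P4, P7}
4. P12@(0, 0) [+x clear] — {P11, P12, P4, P7}
5. P10@(1, 0) — +y all obstructed ⇒ blocked

Invalid at step 5 (blocked)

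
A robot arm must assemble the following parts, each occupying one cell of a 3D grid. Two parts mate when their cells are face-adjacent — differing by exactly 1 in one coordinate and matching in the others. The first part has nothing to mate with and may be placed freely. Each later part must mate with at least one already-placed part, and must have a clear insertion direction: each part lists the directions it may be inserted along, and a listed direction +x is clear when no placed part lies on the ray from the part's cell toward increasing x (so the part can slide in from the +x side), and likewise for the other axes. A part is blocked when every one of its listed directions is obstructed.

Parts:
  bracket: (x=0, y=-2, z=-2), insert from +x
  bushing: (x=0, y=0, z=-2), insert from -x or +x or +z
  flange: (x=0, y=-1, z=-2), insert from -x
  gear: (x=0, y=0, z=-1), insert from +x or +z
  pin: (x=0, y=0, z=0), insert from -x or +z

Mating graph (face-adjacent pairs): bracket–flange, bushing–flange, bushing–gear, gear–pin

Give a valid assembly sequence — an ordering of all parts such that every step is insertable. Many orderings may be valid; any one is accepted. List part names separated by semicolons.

1. bracket@(0, -2, -2) [+x clear] — {bracket}
2. flange@(0, -1, -2) [-x clear] — {bracket, flange}
3. bushing@(0, 0, -2) [-x clear] — {bracket, bushing, flange}
4. gear@(0, 0, -1) [+x clear] — {bracket, bushing, flange, gear}
5. pin@(0, 0, 0) [-x clear] — {bracket, bushing, flange, gear, pin}

bracket; flange; bushing; gear; pin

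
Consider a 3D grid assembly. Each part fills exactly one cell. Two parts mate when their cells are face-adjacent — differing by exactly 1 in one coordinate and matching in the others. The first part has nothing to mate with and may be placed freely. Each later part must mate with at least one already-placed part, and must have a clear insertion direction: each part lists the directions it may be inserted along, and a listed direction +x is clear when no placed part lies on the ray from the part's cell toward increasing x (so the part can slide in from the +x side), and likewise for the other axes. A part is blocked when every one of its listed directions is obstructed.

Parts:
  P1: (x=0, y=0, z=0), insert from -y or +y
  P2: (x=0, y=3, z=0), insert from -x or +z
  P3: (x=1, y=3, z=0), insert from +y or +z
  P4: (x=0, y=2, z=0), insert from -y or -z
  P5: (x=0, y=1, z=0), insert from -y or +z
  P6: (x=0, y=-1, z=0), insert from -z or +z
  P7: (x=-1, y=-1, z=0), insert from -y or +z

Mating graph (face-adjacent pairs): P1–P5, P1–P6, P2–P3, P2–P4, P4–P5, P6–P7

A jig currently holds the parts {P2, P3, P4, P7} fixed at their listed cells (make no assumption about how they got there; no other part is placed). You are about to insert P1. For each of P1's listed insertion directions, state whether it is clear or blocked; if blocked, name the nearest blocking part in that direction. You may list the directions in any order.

+y: blocked by P4; -y: clear

-y: ray from P1(0, 0, 0) has no placed part ⇒ clear
+y: nearest on ray is P4@(0, 2, 0) ⇒ blocked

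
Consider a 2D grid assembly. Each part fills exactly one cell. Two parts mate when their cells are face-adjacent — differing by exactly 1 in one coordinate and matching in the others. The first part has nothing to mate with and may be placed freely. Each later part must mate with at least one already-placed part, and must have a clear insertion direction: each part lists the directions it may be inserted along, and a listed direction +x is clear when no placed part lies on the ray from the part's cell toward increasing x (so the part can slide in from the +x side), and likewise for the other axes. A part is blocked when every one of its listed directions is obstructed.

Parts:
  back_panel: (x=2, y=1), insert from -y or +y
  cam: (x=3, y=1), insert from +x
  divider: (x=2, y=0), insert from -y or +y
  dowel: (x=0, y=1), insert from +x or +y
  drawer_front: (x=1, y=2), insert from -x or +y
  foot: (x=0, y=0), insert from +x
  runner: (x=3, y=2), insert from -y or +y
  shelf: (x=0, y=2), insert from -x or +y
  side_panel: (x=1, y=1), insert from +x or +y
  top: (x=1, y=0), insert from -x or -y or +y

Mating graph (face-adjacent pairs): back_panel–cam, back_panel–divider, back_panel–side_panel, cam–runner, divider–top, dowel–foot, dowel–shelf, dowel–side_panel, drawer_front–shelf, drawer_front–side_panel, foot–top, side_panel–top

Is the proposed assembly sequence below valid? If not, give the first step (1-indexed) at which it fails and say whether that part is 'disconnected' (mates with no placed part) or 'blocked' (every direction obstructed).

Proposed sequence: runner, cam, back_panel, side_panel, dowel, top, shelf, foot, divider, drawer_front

Invalid at step 8 (blocked)

1. runner@(3, 2) [-y clear] — {runner}
2. cam@(3, 1) [+x clear] — {cam, runner}
3. back_panel@(2, 1) [-y clear] — {back_panel, cam, runner}
4. side_panel@(1, 1) [+y clear] — {back_panel, cam, runner, side_panel}
5. dowel@(0, 1) [+y clear] — {back_panel, cam, dowel, runner, side_panel}
6. top@(1, 0) [-x clear] — {back_panel, cam, dowel, runner, side_panel, top}
7. shelf@(0, 2) [-x clear] — {back_panel, cam, dowel, runner, shelf, side_panel, top}
8. foot@(0, 0) — +x all obstructed ⇒ blocked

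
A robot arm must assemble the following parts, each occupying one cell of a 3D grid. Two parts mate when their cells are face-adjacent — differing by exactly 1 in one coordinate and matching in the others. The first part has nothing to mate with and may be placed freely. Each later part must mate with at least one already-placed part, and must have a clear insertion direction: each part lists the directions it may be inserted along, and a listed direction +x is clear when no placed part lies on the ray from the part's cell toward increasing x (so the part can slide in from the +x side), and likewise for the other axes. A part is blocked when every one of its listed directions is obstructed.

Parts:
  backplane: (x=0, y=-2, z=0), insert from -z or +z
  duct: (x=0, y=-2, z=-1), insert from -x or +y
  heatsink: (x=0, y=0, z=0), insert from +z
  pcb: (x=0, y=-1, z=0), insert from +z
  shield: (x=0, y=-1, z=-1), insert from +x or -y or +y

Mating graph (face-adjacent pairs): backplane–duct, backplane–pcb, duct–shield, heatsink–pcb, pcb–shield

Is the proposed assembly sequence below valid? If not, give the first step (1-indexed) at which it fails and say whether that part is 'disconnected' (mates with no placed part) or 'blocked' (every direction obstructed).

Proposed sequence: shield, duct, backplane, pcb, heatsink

Valid

1. shield@(0, -1, -1) [+x clear] — {shield}
2. duct@(0, -2, -1) [-x clear] — {duct, shield}
3. backplane@(0, -2, 0) [+z clear] — {backplane, duct, shield}
4. pcb@(0, -1, 0) [+z clear] — {backplane, duct, pcb, shield}
5. heatsink@(0, 0, 0) [+z clear] — {backplane, duct, heatsink, pcb, shield}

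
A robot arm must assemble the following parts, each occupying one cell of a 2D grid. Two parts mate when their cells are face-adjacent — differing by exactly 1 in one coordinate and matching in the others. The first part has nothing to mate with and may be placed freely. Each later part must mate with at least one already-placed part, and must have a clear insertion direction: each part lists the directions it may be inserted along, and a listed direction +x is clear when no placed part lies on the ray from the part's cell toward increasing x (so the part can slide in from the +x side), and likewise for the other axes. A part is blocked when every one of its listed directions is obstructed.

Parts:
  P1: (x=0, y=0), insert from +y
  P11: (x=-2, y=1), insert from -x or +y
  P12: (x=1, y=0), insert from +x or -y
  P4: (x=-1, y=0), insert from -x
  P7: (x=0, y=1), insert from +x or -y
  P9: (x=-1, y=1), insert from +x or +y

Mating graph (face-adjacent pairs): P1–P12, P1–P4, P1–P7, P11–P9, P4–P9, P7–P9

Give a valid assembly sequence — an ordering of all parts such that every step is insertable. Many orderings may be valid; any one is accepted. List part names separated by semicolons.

1. P4@(-1, 0) [-x clear] — {P4}
2. P9@(-1, 1) [+x clear] — {P4, P9}
3. P11@(-2, 1) [-x clear] — {P11, P4, P9}
4. P1@(0, 0) [+y clear] — {P1, P11, P4, P9}
5. P12@(1, 0) [+x clear] — {P1, P11, P12, P4, P9}
6. P7@(0, 1) [+x clear] — {P1, P11, P12, P4, P7, P9}

P4; P9; P11; P1; P12; P7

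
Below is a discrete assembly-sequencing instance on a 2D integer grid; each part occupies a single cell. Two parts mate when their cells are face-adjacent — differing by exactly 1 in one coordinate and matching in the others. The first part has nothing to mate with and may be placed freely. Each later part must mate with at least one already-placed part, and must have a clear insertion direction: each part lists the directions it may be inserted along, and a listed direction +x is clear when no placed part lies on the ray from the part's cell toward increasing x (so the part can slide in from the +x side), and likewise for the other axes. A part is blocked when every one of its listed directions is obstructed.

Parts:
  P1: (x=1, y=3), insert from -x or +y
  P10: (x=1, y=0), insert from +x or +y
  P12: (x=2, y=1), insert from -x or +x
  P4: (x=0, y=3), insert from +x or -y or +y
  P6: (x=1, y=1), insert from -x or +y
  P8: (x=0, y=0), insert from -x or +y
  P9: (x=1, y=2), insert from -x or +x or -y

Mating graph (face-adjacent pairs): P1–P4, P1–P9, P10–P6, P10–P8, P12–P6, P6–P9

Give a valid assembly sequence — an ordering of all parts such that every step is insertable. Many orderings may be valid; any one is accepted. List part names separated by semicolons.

1. P6@(1, 1) [-x clear] — {P6}
2. P9@(1, 2) [-x clear] — {P6, P9}
3. P1@(1, 3) [-x clear] — {P1, P6, P9}
4. P10@(1, 0) [+x clear] — {P1, P10, P6, P9}
5. P8@(0, 0) [-x clear] — {P1, P10, P6, P8, P9}
6. P12@(2, 1) [+x clear] — {P1, P10, P12, P6, P8, P9}
7. P4@(0, 3) [+y clear] — {P1, P10, P12, P4, P6, P8, P9}

P6; P9; P1; P10; P8; P12; P4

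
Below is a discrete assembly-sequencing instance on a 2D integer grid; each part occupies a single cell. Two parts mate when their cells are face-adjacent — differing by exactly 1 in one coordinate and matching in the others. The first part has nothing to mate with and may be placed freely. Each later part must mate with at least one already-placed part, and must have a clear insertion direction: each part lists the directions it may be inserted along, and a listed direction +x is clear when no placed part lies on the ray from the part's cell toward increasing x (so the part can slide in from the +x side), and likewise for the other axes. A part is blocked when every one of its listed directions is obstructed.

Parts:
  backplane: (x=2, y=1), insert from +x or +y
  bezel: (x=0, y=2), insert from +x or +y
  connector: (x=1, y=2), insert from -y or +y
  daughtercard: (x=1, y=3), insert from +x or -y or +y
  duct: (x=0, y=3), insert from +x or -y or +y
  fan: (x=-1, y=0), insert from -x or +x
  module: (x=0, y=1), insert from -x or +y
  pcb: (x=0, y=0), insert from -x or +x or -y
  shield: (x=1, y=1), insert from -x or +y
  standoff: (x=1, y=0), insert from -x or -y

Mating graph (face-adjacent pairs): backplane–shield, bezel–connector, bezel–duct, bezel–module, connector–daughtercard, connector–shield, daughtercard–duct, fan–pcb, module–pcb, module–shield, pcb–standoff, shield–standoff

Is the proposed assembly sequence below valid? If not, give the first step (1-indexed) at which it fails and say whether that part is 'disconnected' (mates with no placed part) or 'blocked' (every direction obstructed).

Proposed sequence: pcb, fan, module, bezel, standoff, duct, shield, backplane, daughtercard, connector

1. pcb@(0, 0) [-x clear] — {pcb}
2. fan@(-1, 0) [-x clear] — {fan, pcb}
3. module@(0, 1) [-x clear] — {fan, module, pcb}
4. bezel@(0, 2) [+x clear] — {bezel, fan, module, pcb}
5. standoff@(1, 0) [-y clear] — {bezel, fan, module, pcb, standoff}
6. duct@(0, 3) [+x clear] — {bezel, duct, fan, module, pcb, standoff}
7. shield@(1, 1) [+y clear] — {bezel, duct, fan, module, pcb, shield, standoff}
8. backplane@(2, 1) [+x clear] — {backplane, bezel, duct, fan, module, pcb, shield, standoff}
9. daughtercard@(1, 3) [+x clear] — {backplane, bezel, daughtercard, duct, fan, module, pcb, shield, standoff}
10. connector@(1, 2) — -y/+y all obstructed ⇒ blocked

Invalid at step 10 (blocked)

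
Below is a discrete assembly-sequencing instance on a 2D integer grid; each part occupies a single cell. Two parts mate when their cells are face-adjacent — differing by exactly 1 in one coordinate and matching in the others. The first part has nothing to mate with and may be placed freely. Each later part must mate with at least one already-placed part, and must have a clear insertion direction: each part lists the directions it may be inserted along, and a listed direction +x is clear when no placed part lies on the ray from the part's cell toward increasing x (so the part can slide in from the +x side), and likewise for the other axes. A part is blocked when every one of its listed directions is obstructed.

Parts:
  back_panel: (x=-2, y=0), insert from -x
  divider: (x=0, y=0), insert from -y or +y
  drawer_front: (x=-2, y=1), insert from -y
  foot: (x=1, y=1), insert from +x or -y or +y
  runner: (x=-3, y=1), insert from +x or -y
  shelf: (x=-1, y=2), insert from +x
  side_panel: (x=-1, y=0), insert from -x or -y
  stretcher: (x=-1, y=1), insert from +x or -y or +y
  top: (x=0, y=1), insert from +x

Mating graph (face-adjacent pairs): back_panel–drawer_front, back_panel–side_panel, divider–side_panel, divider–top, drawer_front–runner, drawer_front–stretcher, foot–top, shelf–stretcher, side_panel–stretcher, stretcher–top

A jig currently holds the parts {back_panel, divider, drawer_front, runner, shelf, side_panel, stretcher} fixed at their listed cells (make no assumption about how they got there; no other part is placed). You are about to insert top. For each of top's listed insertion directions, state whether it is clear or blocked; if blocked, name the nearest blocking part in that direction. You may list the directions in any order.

+x: ray from top(0, 1) has no placed part ⇒ clear

+x: clear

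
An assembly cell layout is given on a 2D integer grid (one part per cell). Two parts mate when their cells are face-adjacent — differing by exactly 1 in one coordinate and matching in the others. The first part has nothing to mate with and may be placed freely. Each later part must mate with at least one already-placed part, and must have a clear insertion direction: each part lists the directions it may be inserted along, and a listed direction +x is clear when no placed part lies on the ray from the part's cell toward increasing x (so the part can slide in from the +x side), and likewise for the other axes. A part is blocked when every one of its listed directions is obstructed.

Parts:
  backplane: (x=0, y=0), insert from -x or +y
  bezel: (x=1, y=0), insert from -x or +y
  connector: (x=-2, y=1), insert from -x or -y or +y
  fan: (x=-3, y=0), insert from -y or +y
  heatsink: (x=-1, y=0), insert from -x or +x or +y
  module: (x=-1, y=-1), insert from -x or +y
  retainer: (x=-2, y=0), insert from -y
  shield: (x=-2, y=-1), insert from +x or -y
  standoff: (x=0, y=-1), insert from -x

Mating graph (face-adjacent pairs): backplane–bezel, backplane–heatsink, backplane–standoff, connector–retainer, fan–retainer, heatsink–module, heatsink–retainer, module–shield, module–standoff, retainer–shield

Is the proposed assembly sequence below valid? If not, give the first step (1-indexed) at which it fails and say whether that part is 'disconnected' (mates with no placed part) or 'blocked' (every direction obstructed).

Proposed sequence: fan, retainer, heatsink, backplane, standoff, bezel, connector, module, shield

1. fan@(-3, 0) [-y clear] — {fan}
2. retainer@(-2, 0) [-y clear] — {fan, retainer}
3. heatsink@(-1, 0) [+x clear] — {fan, heatsink, retainer}
4. backplane@(0, 0) [+y clear] — {backplane, fan, heatsink, retainer}
5. standoff@(0, -1) [-x clear] — {backplane, fan, heatsink, retainer, standoff}
6. bezel@(1, 0) [+y clear] — {backplane, bezel, fan, heatsink, retainer, standoff}
7. connector@(-2, 1) [-x clear] — {backplane, bezel, connector, fan, heatsink, retainer, standoff}
8. module@(-1, -1) [-x clear] — {backplane, bezel, connector, fan, heatsink, module, retainer, standoff}
9. shield@(-2, -1) [-y clear] — {backplane, bezel, connector, fan, heatsink, module, retainer, shield, standoff}

Valid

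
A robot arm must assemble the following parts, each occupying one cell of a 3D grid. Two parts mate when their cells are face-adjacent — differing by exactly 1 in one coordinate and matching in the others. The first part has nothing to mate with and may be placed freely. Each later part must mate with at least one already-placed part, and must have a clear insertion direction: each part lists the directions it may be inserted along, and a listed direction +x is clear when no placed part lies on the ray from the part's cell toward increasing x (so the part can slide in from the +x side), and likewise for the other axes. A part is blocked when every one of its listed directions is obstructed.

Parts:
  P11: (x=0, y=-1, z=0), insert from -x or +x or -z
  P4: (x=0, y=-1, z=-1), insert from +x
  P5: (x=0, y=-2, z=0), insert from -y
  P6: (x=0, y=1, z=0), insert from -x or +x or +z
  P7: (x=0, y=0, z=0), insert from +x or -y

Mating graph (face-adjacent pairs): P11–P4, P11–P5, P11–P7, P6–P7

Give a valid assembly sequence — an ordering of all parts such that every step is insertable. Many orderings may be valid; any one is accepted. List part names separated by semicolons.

1. P4@(0, -1, -1) [+x clear] — {P4}
2. P11@(0, -1, 0) [-x clear] — {P11, P4}
3. P5@(0, -2, 0) [-y clear] — {P11, P4, P5}
4. P7@(0, 0, 0) [+x clear] — {P11, P4, P5, P7}
5. P6@(0, 1, 0) [-x clear] — {P11, P4, P5, P6, P7}

P4; P11; P5; P7; P6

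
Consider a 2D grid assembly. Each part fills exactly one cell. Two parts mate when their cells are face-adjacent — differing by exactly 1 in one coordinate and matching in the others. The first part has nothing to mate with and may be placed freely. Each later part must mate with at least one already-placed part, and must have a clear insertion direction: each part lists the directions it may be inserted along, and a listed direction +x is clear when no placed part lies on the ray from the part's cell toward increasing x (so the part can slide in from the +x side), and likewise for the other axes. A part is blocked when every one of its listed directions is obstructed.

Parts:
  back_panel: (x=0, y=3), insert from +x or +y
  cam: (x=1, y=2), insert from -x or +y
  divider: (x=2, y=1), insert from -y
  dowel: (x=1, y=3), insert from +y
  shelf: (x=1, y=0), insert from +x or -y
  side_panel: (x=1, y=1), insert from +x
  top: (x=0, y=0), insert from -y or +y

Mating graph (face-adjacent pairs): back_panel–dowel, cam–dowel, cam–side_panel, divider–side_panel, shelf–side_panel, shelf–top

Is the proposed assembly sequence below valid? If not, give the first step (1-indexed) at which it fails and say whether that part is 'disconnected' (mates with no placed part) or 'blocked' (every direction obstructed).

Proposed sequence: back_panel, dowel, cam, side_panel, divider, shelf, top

Valid

1. back_panel@(0, 3) [+x clear] — {back_panel}
2. dowel@(1, 3) [+y clear] — {back_panel, dowel}
3. cam@(1, 2) [-x clear] — {back_panel, cam, dowel}
4. side_panel@(1, 1) [+x clear] — {back_panel, cam, dowel, side_panel}
5. divider@(2, 1) [-y clear] — {back_panel, cam, divider, dowel, side_panel}
6. shelf@(1, 0) [+x clear] — {back_panel, cam, divider, dowel, shelf, side_panel}
7. top@(0, 0) [-y clear] — {back_panel, cam, divider, dowel, shelf, side_panel, top}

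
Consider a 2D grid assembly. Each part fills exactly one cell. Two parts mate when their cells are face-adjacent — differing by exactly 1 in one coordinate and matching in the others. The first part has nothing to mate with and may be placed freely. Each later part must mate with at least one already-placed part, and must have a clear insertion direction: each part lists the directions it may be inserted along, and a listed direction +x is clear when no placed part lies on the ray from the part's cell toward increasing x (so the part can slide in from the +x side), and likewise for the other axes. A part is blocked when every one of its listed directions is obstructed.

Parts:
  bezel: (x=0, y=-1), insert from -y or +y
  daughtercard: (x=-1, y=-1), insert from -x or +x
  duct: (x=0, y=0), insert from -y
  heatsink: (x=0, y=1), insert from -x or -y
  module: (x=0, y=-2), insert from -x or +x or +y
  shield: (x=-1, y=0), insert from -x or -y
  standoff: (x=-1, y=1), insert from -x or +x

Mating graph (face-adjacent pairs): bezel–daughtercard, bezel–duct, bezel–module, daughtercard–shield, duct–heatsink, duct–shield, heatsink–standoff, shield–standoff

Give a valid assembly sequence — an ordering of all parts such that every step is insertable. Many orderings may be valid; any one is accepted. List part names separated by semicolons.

duct; heatsink; shield; daughtercard; standoff; bezel; module

1. duct@(0, 0) [-y clear] — {duct}
2. heatsink@(0, 1) [-x clear] — {duct, heatsink}
3. shield@(-1, 0) [-x clear] — {duct, heatsink, shield}
4. daughtercard@(-1, -1) [-x clear] — {daughtercard, duct, heatsink, shield}
5. standoff@(-1, 1) [-x clear] — {daughtercard, duct, heatsink, shield, standoff}
6. bezel@(0, -1) [-y clear] — {bezel, daughtercard, duct, heatsink, shield, standoff}
7. module@(0, -2) [-x clear] — {bezel, daughtercard, duct, heatsink, module, shield, standoff}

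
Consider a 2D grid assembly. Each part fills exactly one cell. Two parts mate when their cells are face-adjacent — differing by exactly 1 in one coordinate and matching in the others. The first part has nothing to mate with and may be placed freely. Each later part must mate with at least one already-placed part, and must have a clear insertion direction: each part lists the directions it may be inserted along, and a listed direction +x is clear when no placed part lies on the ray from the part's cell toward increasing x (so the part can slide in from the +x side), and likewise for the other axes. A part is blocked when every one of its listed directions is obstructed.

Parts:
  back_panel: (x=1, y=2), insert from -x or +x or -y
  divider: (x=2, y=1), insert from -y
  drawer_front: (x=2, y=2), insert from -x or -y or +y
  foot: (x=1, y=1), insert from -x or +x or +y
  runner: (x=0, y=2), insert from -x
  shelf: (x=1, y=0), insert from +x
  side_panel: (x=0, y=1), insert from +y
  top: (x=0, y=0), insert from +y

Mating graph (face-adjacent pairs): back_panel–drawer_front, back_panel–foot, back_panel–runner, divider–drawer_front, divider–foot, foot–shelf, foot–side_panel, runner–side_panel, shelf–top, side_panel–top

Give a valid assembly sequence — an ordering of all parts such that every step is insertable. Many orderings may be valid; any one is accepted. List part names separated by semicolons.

1. foot@(1, 1) [-x clear] — {foot}
2. divider@(2, 1) [-y clear] — {divider, foot}
3. drawer_front@(2, 2) [-x clear] — {divider, drawer_front, foot}
4. back_panel@(1, 2) [-x clear] — {back_panel, divider, drawer_front, foot}
5. shelf@(1, 0) [+x clear] — {back_panel, divider, drawer_front, foot, shelf}
6. top@(0, 0) [+y clear] — {back_panel, divider, drawer_front, foot, shelf, top}
7. side_panel@(0, 1) [+y clear] — {back_panel, divider, drawer_front, foot, shelf, side_panel, top}
8. runner@(0, 2) [-x clear] — {back_panel, divider, drawer_front, foot, runner, shelf, side_panel, top}

foot; divider; drawer_front; back_panel; shelf; top; side_panel; runner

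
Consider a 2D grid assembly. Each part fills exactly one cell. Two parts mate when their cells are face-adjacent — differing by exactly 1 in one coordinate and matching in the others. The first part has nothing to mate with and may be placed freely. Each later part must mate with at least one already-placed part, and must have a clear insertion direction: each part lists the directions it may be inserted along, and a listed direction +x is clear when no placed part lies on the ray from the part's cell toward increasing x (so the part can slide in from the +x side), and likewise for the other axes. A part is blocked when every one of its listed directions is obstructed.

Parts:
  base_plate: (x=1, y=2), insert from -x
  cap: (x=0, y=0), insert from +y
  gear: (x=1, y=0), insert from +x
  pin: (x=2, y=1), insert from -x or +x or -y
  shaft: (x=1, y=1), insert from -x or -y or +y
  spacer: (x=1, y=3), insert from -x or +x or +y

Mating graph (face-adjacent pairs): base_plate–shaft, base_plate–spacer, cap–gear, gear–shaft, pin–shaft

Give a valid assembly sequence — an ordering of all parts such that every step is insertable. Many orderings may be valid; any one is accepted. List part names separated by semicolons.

1. shaft@(1, 1) [-x clear] — {shaft}
2. pin@(2, 1) [+x clear] — {pin, shaft}
3. gear@(1, 0) [+x clear] — {gear, pin, shaft}
4. cap@(0, 0) [+y clear] — {cap, gear, pin, shaft}
5. base_plate@(1, 2) [-x clear] — {base_plate, cap, gear, pin, shaft}
6. spacer@(1, 3) [-x clear] — {base_plate, cap, gear, pin, shaft, spacer}

shaft; pin; gear; cap; base_plate; spacer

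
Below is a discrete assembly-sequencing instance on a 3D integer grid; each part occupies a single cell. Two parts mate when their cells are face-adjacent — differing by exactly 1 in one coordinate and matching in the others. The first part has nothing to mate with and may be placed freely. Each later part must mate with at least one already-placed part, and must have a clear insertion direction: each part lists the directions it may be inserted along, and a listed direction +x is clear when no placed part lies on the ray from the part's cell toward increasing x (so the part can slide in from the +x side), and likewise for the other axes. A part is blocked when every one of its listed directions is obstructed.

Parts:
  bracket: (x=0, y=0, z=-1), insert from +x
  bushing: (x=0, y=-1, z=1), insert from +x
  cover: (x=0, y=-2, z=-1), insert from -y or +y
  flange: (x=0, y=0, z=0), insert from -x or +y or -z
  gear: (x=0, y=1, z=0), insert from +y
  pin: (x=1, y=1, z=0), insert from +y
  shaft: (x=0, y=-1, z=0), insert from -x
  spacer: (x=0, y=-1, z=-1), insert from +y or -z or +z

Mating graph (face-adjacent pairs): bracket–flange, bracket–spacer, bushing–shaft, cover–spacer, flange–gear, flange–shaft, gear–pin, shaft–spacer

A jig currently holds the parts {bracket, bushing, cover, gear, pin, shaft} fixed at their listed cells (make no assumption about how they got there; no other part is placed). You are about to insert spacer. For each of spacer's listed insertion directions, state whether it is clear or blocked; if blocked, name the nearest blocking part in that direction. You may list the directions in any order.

+y: nearest on ray is bracket@(0, 0, -1) ⇒ blocked
-z: ray from spacer(0, -1, -1) has no placed part ⇒ clear
+z: nearest on ray is shaft@(0, -1, 0) ⇒ blocked

+y: blocked by bracket; +z: blocked by shaft; -z: clear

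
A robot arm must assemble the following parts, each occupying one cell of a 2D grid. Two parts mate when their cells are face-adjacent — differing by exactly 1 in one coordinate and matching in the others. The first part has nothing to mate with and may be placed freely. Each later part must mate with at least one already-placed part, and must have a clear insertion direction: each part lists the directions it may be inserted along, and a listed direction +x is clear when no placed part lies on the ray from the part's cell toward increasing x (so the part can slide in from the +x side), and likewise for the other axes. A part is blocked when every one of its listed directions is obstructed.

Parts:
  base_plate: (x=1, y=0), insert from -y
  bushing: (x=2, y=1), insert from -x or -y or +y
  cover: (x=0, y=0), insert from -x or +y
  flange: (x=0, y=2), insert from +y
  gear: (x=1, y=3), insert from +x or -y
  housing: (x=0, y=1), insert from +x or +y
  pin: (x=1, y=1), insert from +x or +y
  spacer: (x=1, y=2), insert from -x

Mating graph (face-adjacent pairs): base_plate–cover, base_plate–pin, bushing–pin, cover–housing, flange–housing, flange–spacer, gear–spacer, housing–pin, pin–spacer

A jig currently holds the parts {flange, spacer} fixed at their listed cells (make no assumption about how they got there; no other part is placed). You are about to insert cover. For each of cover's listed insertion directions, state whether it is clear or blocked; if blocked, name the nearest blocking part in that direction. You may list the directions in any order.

+y: blocked by flange; -x: clear

-x: ray from cover(0, 0) has no placed part ⇒ clear
+y: nearest on ray is flange@(0, 2) ⇒ blocked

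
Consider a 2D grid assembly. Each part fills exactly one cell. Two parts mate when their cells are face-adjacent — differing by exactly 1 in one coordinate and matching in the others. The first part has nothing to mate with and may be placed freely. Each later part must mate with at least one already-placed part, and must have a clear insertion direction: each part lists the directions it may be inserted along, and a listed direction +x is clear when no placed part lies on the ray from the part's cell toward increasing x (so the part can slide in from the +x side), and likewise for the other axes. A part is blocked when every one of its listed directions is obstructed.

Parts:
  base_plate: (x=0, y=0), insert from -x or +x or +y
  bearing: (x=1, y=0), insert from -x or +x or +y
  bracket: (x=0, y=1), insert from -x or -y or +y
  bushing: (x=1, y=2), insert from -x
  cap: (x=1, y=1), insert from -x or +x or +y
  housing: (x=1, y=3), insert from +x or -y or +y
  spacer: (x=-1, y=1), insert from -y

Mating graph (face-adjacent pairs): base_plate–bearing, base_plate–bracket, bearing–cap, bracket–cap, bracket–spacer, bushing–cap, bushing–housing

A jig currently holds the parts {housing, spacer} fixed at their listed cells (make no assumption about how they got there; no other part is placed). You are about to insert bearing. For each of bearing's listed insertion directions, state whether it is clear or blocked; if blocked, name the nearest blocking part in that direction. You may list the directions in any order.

-x: ray from bearing(1, 0) has no placed part ⇒ clear
+x: ray from bearing(1, 0) has no placed part ⇒ clear
+y: nearest on ray is housing@(1, 3) ⇒ blocked

+x: clear; +y: blocked by housing; -x: clear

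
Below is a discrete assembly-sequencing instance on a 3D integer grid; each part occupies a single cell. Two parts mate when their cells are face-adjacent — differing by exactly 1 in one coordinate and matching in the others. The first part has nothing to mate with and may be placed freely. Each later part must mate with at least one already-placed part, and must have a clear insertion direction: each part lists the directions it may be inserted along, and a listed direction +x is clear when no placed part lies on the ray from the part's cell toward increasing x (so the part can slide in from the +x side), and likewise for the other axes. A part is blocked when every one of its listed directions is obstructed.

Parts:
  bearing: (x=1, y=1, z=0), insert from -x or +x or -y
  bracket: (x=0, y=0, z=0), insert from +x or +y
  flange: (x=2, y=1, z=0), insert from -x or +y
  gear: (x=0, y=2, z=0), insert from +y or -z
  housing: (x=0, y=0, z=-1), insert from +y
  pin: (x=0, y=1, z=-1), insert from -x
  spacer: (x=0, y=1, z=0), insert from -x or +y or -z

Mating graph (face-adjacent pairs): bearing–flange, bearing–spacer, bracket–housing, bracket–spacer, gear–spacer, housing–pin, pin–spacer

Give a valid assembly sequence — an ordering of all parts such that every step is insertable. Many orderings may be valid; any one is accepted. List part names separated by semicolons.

gear; spacer; bracket; housing; pin; bearing; flange

1. gear@(0, 2, 0) [+y clear] — {gear}
2. spacer@(0, 1, 0) [-x clear] — {gear, spacer}
3. bracket@(0, 0, 0) [+x clear] — {bracket, gear, spacer}
4. housing@(0, 0, -1) [+y clear] — {bracket, gear, housing, spacer}
5. pin@(0, 1, -1) [-x clear] — {bracket, gear, housing, pin, spacer}
6. bearing@(1, 1, 0) [+x clear] — {bearing, bracket, gear, housing, pin, spacer}
7. flange@(2, 1, 0) [+y clear] — {bearing, bracket, flange, gear, housing, pin, spacer}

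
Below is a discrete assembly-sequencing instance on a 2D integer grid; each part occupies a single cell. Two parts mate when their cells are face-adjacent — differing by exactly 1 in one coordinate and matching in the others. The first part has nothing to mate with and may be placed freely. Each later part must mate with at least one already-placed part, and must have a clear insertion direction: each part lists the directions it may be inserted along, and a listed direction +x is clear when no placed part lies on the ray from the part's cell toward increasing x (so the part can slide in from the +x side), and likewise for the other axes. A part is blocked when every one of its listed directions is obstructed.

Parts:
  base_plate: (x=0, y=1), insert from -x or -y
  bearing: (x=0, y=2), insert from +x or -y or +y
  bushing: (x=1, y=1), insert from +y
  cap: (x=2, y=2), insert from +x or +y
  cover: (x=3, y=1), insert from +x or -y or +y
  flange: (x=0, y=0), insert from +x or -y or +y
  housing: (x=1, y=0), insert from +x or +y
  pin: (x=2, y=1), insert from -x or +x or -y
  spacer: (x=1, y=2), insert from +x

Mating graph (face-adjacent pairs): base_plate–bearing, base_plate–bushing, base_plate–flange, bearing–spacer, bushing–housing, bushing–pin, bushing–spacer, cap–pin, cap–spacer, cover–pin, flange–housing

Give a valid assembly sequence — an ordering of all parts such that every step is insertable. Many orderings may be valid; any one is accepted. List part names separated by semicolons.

1. bushing@(1, 1) [+y clear] — {bushing}
2. spacer@(1, 2) [+x clear] — {bushing, spacer}
3. pin@(2, 1) [+x clear] — {bushing, pin, spacer}
4. cap@(2, 2) [+x clear] — {bushing, cap, pin, spacer}
5. cover@(3, 1) [+x clear] — {bushing, cap, cover, pin, spacer}
6. housing@(1, 0) [+x clear] — {bushing, cap, cover, housing, pin, spacer}
7. flange@(0, 0) [-y clear] — {bushing, cap, cover, flange, housing, pin, spacer}
8. bearing@(0, 2) [+y clear] — {bearing, bushing, cap, cover, flange, housing, pin, spacer}
9. base_plate@(0, 1) [-x clear] — {base_plate, bearing, bushing, cap, cover, flange, housing, pin, spacer}

bushing; spacer; pin; cap; cover; housing; flange; bearing; base_plate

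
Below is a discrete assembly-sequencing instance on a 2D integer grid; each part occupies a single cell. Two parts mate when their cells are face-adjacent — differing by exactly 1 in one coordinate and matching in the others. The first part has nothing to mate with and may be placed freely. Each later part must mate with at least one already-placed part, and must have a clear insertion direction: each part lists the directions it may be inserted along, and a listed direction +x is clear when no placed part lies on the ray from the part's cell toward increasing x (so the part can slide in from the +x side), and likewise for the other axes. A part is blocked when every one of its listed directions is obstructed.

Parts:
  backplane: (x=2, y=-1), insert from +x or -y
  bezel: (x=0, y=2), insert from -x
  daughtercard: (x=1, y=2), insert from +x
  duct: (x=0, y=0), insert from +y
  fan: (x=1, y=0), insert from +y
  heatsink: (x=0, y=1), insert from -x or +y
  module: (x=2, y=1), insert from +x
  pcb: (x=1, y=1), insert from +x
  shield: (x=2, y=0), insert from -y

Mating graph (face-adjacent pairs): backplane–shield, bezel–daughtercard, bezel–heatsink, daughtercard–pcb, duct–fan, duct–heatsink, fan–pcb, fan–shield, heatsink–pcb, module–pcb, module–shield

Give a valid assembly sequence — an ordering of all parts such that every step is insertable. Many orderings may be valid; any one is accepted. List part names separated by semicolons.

1. shield@(2, 0) [-y clear] — {shield}
2. backplane@(2, -1) [+x clear] — {backplane, shield}
3. fan@(1, 0) [+y clear] — {backplane, fan, shield}
4. pcb@(1, 1) [+x clear] — {backplane, fan, pcb, shield}
5. daughtercard@(1, 2) [+x clear] — {backplane, daughtercard, fan, pcb, shield}
6. module@(2, 1) [+x clear] — {backplane, daughtercard, fan, module, pcb, shield}
7. duct@(0, 0) [+y clear] — {backplane, daughtercard, duct, fan, module, pcb, shield}
8. bezel@(0, 2) [-x clear] — {backplane, bezel, daughtercard, duct, fan, module, pcb, shield}
9. heatsink@(0, 1) [-x clear] — {backplane, bezel, daughtercard, duct, fan, heatsink, module, pcb, shield}

shield; backplane; fan; pcb; daughtercard; module; duct; bezel; heatsink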